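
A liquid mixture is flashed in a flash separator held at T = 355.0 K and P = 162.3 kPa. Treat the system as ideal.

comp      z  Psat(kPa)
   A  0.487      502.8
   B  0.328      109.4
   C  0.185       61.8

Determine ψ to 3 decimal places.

Raoult's law: Kᵢ = Pᵢˢᵃᵗ/P = Pᵢˢᵃᵗ/162.3.
  K_A = 502.8/162.3 = 3.09797, K_B = 109.4/162.3 = 0.67406, K_C = 61.8/162.3 = 0.38078
Iterate (Newton) starting at ψ = 0.41:
  ψ = 0.410: g = 0.2723, g' = -0.793 → ψ = 0.753
  ψ = 0.753: g = 0.0396, g' = -0.632 → ψ = 0.816
  ψ = 0.816: g = -0.0004, g' = -0.646 → ψ = 0.815
Converged at ψ = 0.815.

ψ = 0.815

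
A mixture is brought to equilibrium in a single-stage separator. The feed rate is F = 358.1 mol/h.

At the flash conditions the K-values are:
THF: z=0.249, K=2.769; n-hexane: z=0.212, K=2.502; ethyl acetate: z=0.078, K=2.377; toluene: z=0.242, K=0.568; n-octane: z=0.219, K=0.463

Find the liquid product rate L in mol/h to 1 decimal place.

L = 63.9 mol/h

Iterate (Newton) starting at ψ = 0.5:
  ψ = 0.500: g = 0.1851, g' = -0.619 → ψ = 0.799
  ψ = 0.799: g = 0.0127, g' = -0.565 → ψ = 0.822
  ψ = 0.822: g = -0.0000, g' = -0.569 → ψ = 0.821
Converged at ψ = 0.821.
Then V = ψ·F = 0.8215·358.1 = 294.2 mol/h and L = F − V = 63.9 mol/h.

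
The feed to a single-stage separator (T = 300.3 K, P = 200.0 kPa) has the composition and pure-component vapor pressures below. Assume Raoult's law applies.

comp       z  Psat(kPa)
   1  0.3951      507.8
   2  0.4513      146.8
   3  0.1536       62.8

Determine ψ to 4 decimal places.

ψ = 0.5886

Raoult's law: Kᵢ = Pᵢˢᵃᵗ/P = Pᵢˢᵃᵗ/200.0.
  K_1 = 507.8/200.0 = 2.539000, K_2 = 146.8/200.0 = 0.734000, K_3 = 62.8/200.0 = 0.314000
Material balance + equilibrium reduce to Σ zᵢ(Kᵢ−1)/(1+ψ(Kᵢ−1)) = 0.
Check two-phase: ΣzᵢKᵢ = 1.3826 > 1 and Σzᵢ/Kᵢ = 1.2596 > 1, so g(0) = 0.3826 > 0 and g(1) = -0.2596 < 0.
Newton iteration, ψ⁰ = 0.34:
  ψ = 0.3400: g = 0.12978, g' = -0.5649 → ψ = 0.5698
  ψ = 0.5698: g = 0.00951, g' = -0.5048 → ψ = 0.5886
Converged at ψ = 0.5886.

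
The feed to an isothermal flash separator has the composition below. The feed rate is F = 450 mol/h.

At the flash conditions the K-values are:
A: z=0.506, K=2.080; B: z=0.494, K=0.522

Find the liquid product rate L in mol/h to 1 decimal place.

Rachford–Rice: g(ψ) = Σ zᵢ(Kᵢ−1)/(1+ψ(Kᵢ−1)) = 0.
g(0) = ΣzᵢKᵢ − 1 = 0.310 and g(1) = 1 − Σzᵢ/Kᵢ = -0.190, so a root lies in (0, 1).
Newton–Raphson from ψ = 0.4:
  ψ = 0.400: g = 0.0897, g' = -0.460 → ψ = 0.595
  ψ = 0.595: g = 0.0028, g' = -0.439 → ψ = 0.601
Converged at ψ = 0.601.
Then V = ψ·F = 0.6012·450 = 270.5 mol/h and L = F − V = 179.5 mol/h.

L = 179.5 mol/h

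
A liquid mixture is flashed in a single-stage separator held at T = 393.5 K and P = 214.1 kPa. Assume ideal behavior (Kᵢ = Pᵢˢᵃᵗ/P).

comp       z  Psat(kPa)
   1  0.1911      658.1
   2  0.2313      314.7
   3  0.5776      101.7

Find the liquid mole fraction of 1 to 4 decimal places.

x_1 = 0.1233

Raoult's law: Kᵢ = Pᵢˢᵃᵗ/P = Pᵢˢᵃᵗ/214.1.
  K_1 = 658.1/214.1 = 3.073797, K_2 = 314.7/214.1 = 1.469874, K_3 = 101.7/214.1 = 0.475012
Rachford–Rice: g(V/F) = Σ zᵢ(Kᵢ−1)/(1+V/F(Kᵢ−1)) = 0.
Check two-phase: ΣzᵢKᵢ = 1.2018 > 1 and Σzᵢ/Kᵢ = 1.4355 > 1, so g(0) = 0.2018 > 0 and g(1) = -0.4355 < 0.
Newton iteration, V/F⁰ = 0.51:
  V/F = 0.5100: g = -0.13383, g' = -0.5242 → V/F = 0.2547
  V/F = 0.2547: g = 0.00635, g' = -0.6048 → V/F = 0.2652
  V/F = 0.2652: g = 0.00004, g' = -0.5973 → V/F = 0.2653
Converged at V/F = 0.2653.
Compositions from xᵢ = zᵢ/(1+V/F(Kᵢ−1)), yᵢ = Kᵢxᵢ:
  1: x = 0.1233, y = 0.3789
  2: x = 0.2057, y = 0.3023
  3: x = 0.6711, y = 0.3188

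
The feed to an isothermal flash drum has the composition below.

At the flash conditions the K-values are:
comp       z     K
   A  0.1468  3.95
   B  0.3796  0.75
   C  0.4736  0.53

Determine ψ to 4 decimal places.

ψ = 0.1039

Let ψ = V/F and solve Σ zᵢ(Kᵢ−1)/(1+ψ(Kᵢ−1)) = 0.
Check two-phase: ΣzᵢKᵢ = 1.1156 > 1 and Σzᵢ/Kᵢ = 1.4369 > 1, so g(0) = 0.1156 > 0 and g(1) = -0.4369 < 0.
Newton–Raphson from ψ = 0.41:
  ψ = 0.4100: g = -0.18546, g' = -0.4517 → ψ = 0.0000
  ψ = 0.0000: g = 0.11557, g' = -1.4059 → ψ = 0.0822
  ψ = 0.0822: g = 0.02011, g' = -0.9654 → ψ = 0.1030
  ψ = 0.1030: g = 0.00079, g' = -0.8919 → ψ = 0.1039
Converged at ψ = 0.1039.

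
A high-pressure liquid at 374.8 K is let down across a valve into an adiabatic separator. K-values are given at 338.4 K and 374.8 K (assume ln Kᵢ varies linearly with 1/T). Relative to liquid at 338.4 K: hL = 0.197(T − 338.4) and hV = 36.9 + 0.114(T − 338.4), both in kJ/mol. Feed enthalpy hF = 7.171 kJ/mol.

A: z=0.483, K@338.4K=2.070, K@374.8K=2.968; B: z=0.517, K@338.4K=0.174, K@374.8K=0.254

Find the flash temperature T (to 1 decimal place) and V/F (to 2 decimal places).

T = 344.3 K, V/F = 0.16

Adiabatic flash: solve Rachford–Rice at each trial T, then check hF = ψ·hV(T) + (1−ψ)·hL(T).
  T = 338.4 K: K = (2.070, 0.174), RR gives ψ = 0.102, H_out = 3.748 kJ/mol
  T = 374.8 K: K = (2.968, 0.254), RR gives ψ = 0.385, H_out = 20.206 kJ/mol
  T = 356.6 K: K = (2.502, 0.212), RR gives ψ = 0.269, H_out = 13.100 kJ/mol
  T = 347.5 K: K = (2.281, 0.193), RR gives ψ = 0.195, H_out = 8.832 kJ/mol
  T = 342.9 K: K = (2.173, 0.183), RR gives ψ = 0.151, H_out = 6.389 kJ/mol
  T = 345.2 K: K = (2.227, 0.188), RR gives ψ = 0.173, H_out = 7.639 kJ/mol
Linear interpolation between T = 342.9 (H_out = 6.389) and T = 345.2 (H_out = 7.639) on hF = 7.171 gives T ≈ 344.3 K, at which ψ = 0.16.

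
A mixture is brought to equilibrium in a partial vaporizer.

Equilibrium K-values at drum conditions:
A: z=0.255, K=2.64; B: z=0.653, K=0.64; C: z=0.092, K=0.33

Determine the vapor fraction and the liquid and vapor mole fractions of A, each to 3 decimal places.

ψ = 0.183, x_A = 0.196, y_A = 0.518

Newton iteration, ψ⁰ = 0.39:
  ψ = 0.390: g = -0.1019, g' = -0.445 → ψ = 0.161
  ψ = 0.161: g = 0.0120, g' = -0.576 → ψ = 0.182
  ψ = 0.182: g = 0.0002, g' = -0.557 → ψ = 0.183
Converged at ψ = 0.183.
Compositions from xᵢ = zᵢ/(1+ψ(Kᵢ−1)), yᵢ = Kᵢxᵢ:
  A: x = 0.196, y = 0.518
  B: x = 0.699, y = 0.447
  C: x = 0.105, y = 0.035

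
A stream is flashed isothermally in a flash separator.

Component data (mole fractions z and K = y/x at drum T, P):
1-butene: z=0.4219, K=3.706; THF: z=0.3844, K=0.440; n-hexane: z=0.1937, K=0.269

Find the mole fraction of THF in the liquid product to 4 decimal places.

x_THF = 0.5197

Material balance + equilibrium reduce to Σ zᵢ(Kᵢ−1)/(1+ψ(Kᵢ−1)) = 0.
Feasibility: ΣzᵢKᵢ = 1.7848, Σzᵢ/Kᵢ = 1.7076 — both > 1, two phases present.
Newton–Raphson from ψ = 0.5:
  ψ = 0.5000: g = -0.03694, g' = -1.0476 → ψ = 0.4647
  ψ = 0.4647: g = 0.00026, g' = -1.0639 → ψ = 0.4650
Converged at ψ = 0.4650.
Compositions from xᵢ = zᵢ/(1+ψ(Kᵢ−1)), yᵢ = Kᵢxᵢ:
  1-butene: x = 0.1868, y = 0.6924
  THF: x = 0.5197, y = 0.2287
  n-hexane: x = 0.2934, y = 0.0789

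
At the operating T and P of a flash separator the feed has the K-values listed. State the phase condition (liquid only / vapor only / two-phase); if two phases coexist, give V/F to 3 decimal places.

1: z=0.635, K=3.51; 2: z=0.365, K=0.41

two-phase, V/F = 0.931

ΣzᵢKᵢ = 2.378; Σzᵢ/Kᵢ = 1.071.
Both exceed 1, so a two-phase solution exists.
Rachford–Rice: g(ψ) = Σ zᵢ(Kᵢ−1)/(1+ψ(Kᵢ−1)) = 0.
Binary case is linear: z₁(K₁−1)(1+ψ(K₂−1)) + z₂(K₂−1)(1+ψ(K₁−1)) = 0
⇒ ψ = [z₁(K₁−1)+z₂(K₂−1)] / [−(K₁−1)(K₂−1)] = 1.3785/1.4809 = 0.931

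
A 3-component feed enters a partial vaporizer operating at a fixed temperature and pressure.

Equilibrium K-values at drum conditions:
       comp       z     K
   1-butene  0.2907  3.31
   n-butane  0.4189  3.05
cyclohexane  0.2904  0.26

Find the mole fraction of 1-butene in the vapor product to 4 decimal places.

y_1-butene = 0.3314

Material balance + equilibrium reduce to Σ zᵢ(Kᵢ−1)/(1+V/F(Kᵢ−1)) = 0.
Check two-phase: ΣzᵢKᵢ = 2.3154 > 1 and Σzᵢ/Kᵢ = 1.3421 > 1, so g(0) = 1.3154 > 0 and g(1) = -0.3421 < 0.
Iterate (Newton) starting at V/F = 0.57:
  V/F = 0.5700: g = 0.31420, g' = -1.1391 → V/F = 0.8458
  V/F = 0.8458: g = -0.03304, g' = -1.5497 → V/F = 0.8245
  V/F = 0.8245: g = -0.00083, g' = -1.4734 → V/F = 0.8240
Converged at V/F = 0.8240.
Compositions from xᵢ = zᵢ/(1+V/F(Kᵢ−1)), yᵢ = Kᵢxᵢ:
  1-butene: x = 0.1001, y = 0.3314
  n-butane: x = 0.1558, y = 0.4751
  cyclohexane: x = 0.7441, y = 0.1935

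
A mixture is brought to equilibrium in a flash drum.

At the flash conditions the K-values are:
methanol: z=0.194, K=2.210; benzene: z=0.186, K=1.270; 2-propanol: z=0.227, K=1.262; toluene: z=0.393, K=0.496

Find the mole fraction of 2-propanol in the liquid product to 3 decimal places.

Rachford–Rice: g(V/F) = Σ zᵢ(Kᵢ−1)/(1+V/F(Kᵢ−1)) = 0.
Feasibility: ΣzᵢKᵢ = 1.146, Σzᵢ/Kᵢ = 1.206 — both > 1, two phases present.
Newton iteration, V/F⁰ = 0.57:
  V/F = 0.570: g = -0.0437, g' = -0.318 → V/F = 0.433
  V/F = 0.433: g = -0.0008, g' = -0.309 → V/F = 0.430
Converged at V/F = 0.430.
Compositions from xᵢ = zᵢ/(1+V/F(Kᵢ−1)), yᵢ = Kᵢxᵢ:
  methanol: x = 0.128, y = 0.282
  benzene: x = 0.167, y = 0.212
  2-propanol: x = 0.204, y = 0.257
  toluene: x = 0.502, y = 0.249

x_2-propanol = 0.204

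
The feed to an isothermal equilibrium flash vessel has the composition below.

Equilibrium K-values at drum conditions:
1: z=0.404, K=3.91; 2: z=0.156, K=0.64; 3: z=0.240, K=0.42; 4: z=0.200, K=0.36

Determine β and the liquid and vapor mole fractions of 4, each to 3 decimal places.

β = 0.528, x_4 = 0.302, y_4 = 0.109

Let β = V/F and solve Σ zᵢ(Kᵢ−1)/(1+β(Kᵢ−1)) = 0.
Feasibility: ΣzᵢKᵢ = 1.852, Σzᵢ/Kᵢ = 1.474 — both > 1, two phases present.
Iterate (Newton) starting at β = 0.5:
  β = 0.500: g = 0.0261, g' = -0.935 → β = 0.528
Converged at β = 0.528.
Compositions from xᵢ = zᵢ/(1+β(Kᵢ−1)), yᵢ = Kᵢxᵢ:
  1: x = 0.159, y = 0.623
  2: x = 0.193, y = 0.123
  3: x = 0.346, y = 0.145
  4: x = 0.302, y = 0.109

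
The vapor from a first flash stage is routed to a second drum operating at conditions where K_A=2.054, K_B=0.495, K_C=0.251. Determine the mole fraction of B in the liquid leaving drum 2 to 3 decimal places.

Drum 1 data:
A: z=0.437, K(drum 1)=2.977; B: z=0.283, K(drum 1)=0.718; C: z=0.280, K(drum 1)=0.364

x_B (drum 2) = 0.343

Drum 1:
Iterate (Newton) starting at ψ₁ = 0.5:
  ψ₁ = 0.500: g = 0.0805, g' = -0.706 → ψ₁ = 0.614
  ψ₁ = 0.614: g = 0.0016, g' = -0.686 → ψ₁ = 0.616
Converged at ψ₁ = 0.616.
Drum-1 compositions:
  A: x = 0.197, y = 0.586
  B: x = 0.343, y = 0.246
  C: x = 0.460, y = 0.168
Drum-2 feed = drum-1 vapor: z₂ = (0.5865, 0.2459, 0.1676).
Drum 2:
Let ψ₂ = V/F and solve Σ zᵢ(Kᵢ−1)/(1+ψ₂(Kᵢ−1)) = 0.
Check two-phase: ΣzᵢKᵢ = 1.368 > 1 and Σzᵢ/Kᵢ = 1.450 > 1, so g(0) = 0.368 > 0 and g(1) = -0.450 < 0.
Iterate (Newton) starting at ψ₂ = 0.5:
  ψ₂ = 0.500: g = 0.0379, g' = -0.632 → ψ₂ = 0.560
  ψ₂ = 0.560: g = -0.0007, g' = -0.659 → ψ₂ = 0.559
Converged at ψ₂ = 0.559.
  A: x = 0.369, y = 0.758
  B: x = 0.343, y = 0.170
  C: x = 0.288, y = 0.072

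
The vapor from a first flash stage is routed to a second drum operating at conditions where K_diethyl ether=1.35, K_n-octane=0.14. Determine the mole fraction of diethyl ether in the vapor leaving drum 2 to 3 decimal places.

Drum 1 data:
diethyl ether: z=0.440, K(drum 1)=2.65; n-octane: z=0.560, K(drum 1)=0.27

Drum 1:
Newton–Raphson from ψ₁ = 0.5:
  ψ₁ = 0.500: g = -0.2460, g' = -1.100 → ψ₁ = 0.276
  ψ₁ = 0.276: g = -0.0135, g' = -1.033 → ψ₁ = 0.263
Converged at ψ₁ = 0.263.
Drum-1 compositions:
  diethyl ether: x = 0.307, y = 0.813
  n-octane: x = 0.693, y = 0.187
Drum-2 feed = drum-1 vapor: z₂ = (0.8128, 0.1872).
Drum 2:
Let ψ₂ = V/F and solve Σ zᵢ(Kᵢ−1)/(1+ψ₂(Kᵢ−1)) = 0.
Feasibility: ΣzᵢKᵢ = 1.124, Σzᵢ/Kᵢ = 1.939 — both > 1, two phases present.
Newton iteration, ψ₂⁰ = 0.5:
  ψ₂ = 0.500: g = -0.0403, g' = -0.498 → ψ₂ = 0.419
  ψ₂ = 0.419: g = -0.0036, g' = -0.414 → ψ₂ = 0.410
Converged at ψ₂ = 0.410.
  diethyl ether: x = 0.711, y = 0.960
  n-octane: x = 0.289, y = 0.040

y_diethyl ether (drum 2) = 0.960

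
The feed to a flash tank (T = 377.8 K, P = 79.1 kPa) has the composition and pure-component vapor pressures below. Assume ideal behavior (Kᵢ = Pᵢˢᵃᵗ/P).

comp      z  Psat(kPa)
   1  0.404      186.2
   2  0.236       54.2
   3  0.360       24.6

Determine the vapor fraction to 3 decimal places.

ψ = 0.292

Raoult's law: Kᵢ = Pᵢˢᵃᵗ/P = Pᵢˢᵃᵗ/79.1.
  K_1 = 186.2/79.1 = 2.35398, K_2 = 54.2/79.1 = 0.68521, K_3 = 24.6/79.1 = 0.31100
Material balance + equilibrium reduce to Σ zᵢ(Kᵢ−1)/(1+ψ(Kᵢ−1)) = 0.
g(0) = ΣzᵢKᵢ − 1 = 0.225 and g(1) = 1 − Σzᵢ/Kᵢ = -0.674, so a root lies in (0, 1).
Newton iteration, ψ⁰ = 0.37:
  ψ = 0.370: g = -0.0526, g' = -0.667 → ψ = 0.291
  ψ = 0.291: g = 0.0003, g' = -0.677 → ψ = 0.292
Converged at ψ = 0.292.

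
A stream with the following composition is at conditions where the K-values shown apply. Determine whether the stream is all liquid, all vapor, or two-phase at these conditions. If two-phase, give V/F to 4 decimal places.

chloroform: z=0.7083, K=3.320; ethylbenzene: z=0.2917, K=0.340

two-phase, V/F = 0.9474

ΣzᵢKᵢ = 2.4507; Σzᵢ/Kᵢ = 1.0713.
Both exceed 1, so a two-phase solution exists.
Rachford–Rice: g(ψ) = Σ zᵢ(Kᵢ−1)/(1+ψ(Kᵢ−1)) = 0.
Binary case is linear: z₁(K₁−1)(1+ψ(K₂−1)) + z₂(K₂−1)(1+ψ(K₁−1)) = 0
⇒ ψ = [z₁(K₁−1)+z₂(K₂−1)] / [−(K₁−1)(K₂−1)] = 1.45073/1.53120 = 0.9474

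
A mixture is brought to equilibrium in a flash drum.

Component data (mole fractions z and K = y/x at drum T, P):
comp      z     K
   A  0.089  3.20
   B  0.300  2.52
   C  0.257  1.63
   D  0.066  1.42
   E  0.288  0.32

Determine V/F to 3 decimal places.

Rachford–Rice: g(V/F) = Σ zᵢ(Kᵢ−1)/(1+V/F(Kᵢ−1)) = 0.
Check two-phase: ΣzᵢKᵢ = 1.646 > 1 and Σzᵢ/Kᵢ = 1.251 > 1, so g(0) = 0.646 > 0 and g(1) = -0.251 < 0.
Newton–Raphson from V/F = 0.5:
  V/F = 0.500: g = 0.2016, g' = -0.694 → V/F = 0.791
  V/F = 0.791: g = -0.0160, g' = -0.875 → V/F = 0.772
Converged at V/F = 0.772.

V/F = 0.772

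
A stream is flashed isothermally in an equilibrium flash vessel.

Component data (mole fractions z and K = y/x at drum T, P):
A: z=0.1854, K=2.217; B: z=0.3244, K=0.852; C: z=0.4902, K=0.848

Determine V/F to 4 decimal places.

Material balance + equilibrium reduce to Σ zᵢ(Kᵢ−1)/(1+V/F(Kᵢ−1)) = 0.
Check two-phase: ΣzᵢKᵢ = 1.1031 > 1 and Σzᵢ/Kᵢ = 1.0424 > 1, so g(0) = 0.1031 > 0 and g(1) = -0.0424 < 0.
Newton iteration, V/F⁰ = 0.5:
  V/F = 0.5000: g = 0.00779, g' = -0.1277 → V/F = 0.5610
  V/F = 0.5610: g = 0.00027, g' = -0.1190 → V/F = 0.5633
Converged at V/F = 0.5633.

V/F = 0.5633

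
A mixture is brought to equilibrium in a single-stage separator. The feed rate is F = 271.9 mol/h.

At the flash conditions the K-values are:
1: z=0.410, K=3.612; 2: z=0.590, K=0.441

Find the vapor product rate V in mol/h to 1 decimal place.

Material balance + equilibrium reduce to Σ zᵢ(Kᵢ−1)/(1+ψ(Kᵢ−1)) = 0.
g(0) = ΣzᵢKᵢ − 1 = 0.741 and g(1) = 1 − Σzᵢ/Kᵢ = -0.451, so a root lies in (0, 1).
Iterate (Newton) starting at ψ = 0.33:
  ψ = 0.330: g = 0.1707, g' = -1.084 → ψ = 0.488
  ψ = 0.488: g = 0.0177, g' = -0.890 → ψ = 0.507
  ψ = 0.507: g = 0.0001, g' = -0.877 → ψ = 0.508
Converged at ψ = 0.508.
Then V = ψ·F = 0.5076·271.9 = 138.0 mol/h and L = F − V = 133.9 mol/h.

V = 138.0 mol/h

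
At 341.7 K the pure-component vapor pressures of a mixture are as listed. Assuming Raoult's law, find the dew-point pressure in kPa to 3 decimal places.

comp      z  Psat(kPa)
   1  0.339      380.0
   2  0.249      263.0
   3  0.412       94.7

At the dew point ψ → 1, so Σzᵢ/Kᵢ = 1 with Kᵢ = Pᵢˢᵃᵗ/P ⇒ 1/P = Σzᵢ/Pᵢˢᵃᵗ.
1/P = 0.339/380.0 + 0.249/263.0 + 0.412/94.7 = 0.006189 ⇒ P = 161.565 kPa

Pdew = 161.565 kPa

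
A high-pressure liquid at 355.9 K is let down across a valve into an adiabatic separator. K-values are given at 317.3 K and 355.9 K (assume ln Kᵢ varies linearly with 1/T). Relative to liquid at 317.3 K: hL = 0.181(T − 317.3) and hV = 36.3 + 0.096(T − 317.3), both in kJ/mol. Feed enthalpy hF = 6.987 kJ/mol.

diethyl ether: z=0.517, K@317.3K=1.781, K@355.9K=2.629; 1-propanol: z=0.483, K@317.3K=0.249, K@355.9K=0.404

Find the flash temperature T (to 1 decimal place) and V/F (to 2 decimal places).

T = 322.8 K, V/F = 0.17

Adiabatic flash: solve Rachford–Rice at each trial T, then check hF = ψ·hV(T) + (1−ψ)·hL(T).
  T = 317.3 K: K = (1.781, 0.249), RR gives ψ = 0.070, H_out = 2.540 kJ/mol
  T = 355.9 K: K = (2.629, 0.404), RR gives ψ = 0.571, H_out = 25.839 kJ/mol
  T = 336.6 K: K = (2.188, 0.322), RR gives ψ = 0.356, H_out = 15.817 kJ/mol
  T = 327.0 K: K = (1.981, 0.284), RR gives ψ = 0.230, H_out = 9.916 kJ/mol
  T = 322.1 K: K = (1.879, 0.266), RR gives ψ = 0.155, H_out = 6.429 kJ/mol
  T = 324.6 K: K = (1.931, 0.275), RR gives ψ = 0.194, H_out = 8.260 kJ/mol
  T = 323.4 K: K = (1.906, 0.271), RR gives ψ = 0.176, H_out = 7.396 kJ/mol
  T = 322.8 K: K = (1.893, 0.269), RR gives ψ = 0.166, H_out = 6.954 kJ/mol
Linear interpolation between T = 322.8 (H_out = 6.954) and T = 323.4 (H_out = 7.396) on hF = 6.987 gives T ≈ 322.8 K, at which ψ = 0.17.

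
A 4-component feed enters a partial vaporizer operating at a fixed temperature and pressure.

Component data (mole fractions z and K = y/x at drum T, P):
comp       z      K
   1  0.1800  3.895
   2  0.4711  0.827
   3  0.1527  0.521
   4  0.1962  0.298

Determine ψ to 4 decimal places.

ψ = 0.2057

Material balance + equilibrium reduce to Σ zᵢ(Kᵢ−1)/(1+ψ(Kᵢ−1)) = 0.
Check two-phase: ΣzᵢKᵢ = 1.2287 > 1 and Σzᵢ/Kᵢ = 1.5673 > 1, so g(0) = 0.2287 > 0 and g(1) = -0.5673 < 0.
Newton–Raphson from ψ = 0.45:
  ψ = 0.4500: g = -0.15666, g' = -0.5646 → ψ = 0.1725
  ψ = 0.1725: g = 0.02707, g' = -0.8527 → ψ = 0.2043
  ψ = 0.2043: g = 0.00110, g' = -0.7857 → ψ = 0.2057
Converged at ψ = 0.2057.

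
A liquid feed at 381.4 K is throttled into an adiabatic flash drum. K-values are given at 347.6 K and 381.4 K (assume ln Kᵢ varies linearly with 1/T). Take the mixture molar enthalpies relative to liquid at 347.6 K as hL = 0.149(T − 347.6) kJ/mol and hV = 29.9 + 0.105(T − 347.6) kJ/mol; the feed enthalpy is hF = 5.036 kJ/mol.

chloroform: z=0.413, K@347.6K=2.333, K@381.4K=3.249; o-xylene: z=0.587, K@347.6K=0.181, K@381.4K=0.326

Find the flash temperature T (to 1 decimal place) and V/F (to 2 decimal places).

T = 354.8 K, V/F = 0.13

Adiabatic flash: solve Rachford–Rice at each trial T, then check hF = ψ·hV(T) + (1−ψ)·hL(T).
  T = 347.6 K: K = (2.333, 0.181), RR gives ψ = 0.064, H_out = 1.911 kJ/mol
  T = 381.4 K: K = (3.249, 0.326), RR gives ψ = 0.352, H_out = 15.031 kJ/mol
  T = 364.5 K: K = (2.774, 0.246), RR gives ψ = 0.217, H_out = 8.848 kJ/mol
  T = 356.1 K: K = (2.551, 0.212), RR gives ψ = 0.146, H_out = 5.566 kJ/mol
  T = 351.9 K: K = (2.442, 0.196), RR gives ψ = 0.107, H_out = 3.814 kJ/mol
  T = 354.0 K: K = (2.496, 0.204), RR gives ψ = 0.127, H_out = 4.701 kJ/mol
Linear interpolation between T = 354.0 (H_out = 4.701) and T = 356.1 (H_out = 5.566) on hF = 5.036 gives T ≈ 354.8 K, at which ψ = 0.13.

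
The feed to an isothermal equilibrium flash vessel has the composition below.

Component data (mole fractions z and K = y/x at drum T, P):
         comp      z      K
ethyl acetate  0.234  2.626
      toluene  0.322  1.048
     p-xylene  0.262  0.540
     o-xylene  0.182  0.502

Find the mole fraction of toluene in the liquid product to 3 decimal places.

Newton–Raphson from ψ = 0.5:
  ψ = 0.500: g = -0.0522, g' = -0.362 → ψ = 0.356
  ψ = 0.356: g = 0.0020, g' = -0.395 → ψ = 0.361
Converged at ψ = 0.361.
Compositions from xᵢ = zᵢ/(1+ψ(Kᵢ−1)), yᵢ = Kᵢxᵢ:
  ethyl acetate: x = 0.147, y = 0.387
  toluene: x = 0.317, y = 0.332
  p-xylene: x = 0.314, y = 0.170
  o-xylene: x = 0.222, y = 0.111

x_toluene = 0.317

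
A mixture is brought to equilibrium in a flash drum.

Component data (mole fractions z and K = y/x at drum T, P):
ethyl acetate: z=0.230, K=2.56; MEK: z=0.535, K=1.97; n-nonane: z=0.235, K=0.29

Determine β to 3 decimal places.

β = 0.867

Rachford–Rice: g(β) = Σ zᵢ(Kᵢ−1)/(1+β(Kᵢ−1)) = 0.
g(0) = ΣzᵢKᵢ − 1 = 0.711 and g(1) = 1 − Σzᵢ/Kᵢ = -0.172, so a root lies in (0, 1).
Newton–Raphson from β = 0.59:
  β = 0.590: g = 0.2298, g' = -0.706 → β = 0.915
  β = 0.915: g = -0.0539, g' = -1.203 → β = 0.871
  β = 0.871: g = -0.0033, g' = -1.061 → β = 0.867
Converged at β = 0.867.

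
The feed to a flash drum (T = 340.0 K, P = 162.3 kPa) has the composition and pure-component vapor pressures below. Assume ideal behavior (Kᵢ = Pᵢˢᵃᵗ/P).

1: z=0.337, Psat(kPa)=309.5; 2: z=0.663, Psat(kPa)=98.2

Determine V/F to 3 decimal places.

Raoult's law: Kᵢ = Pᵢˢᵃᵗ/P = Pᵢˢᵃᵗ/162.3.
  K_1 = 309.5/162.3 = 1.90696, K_2 = 98.2/162.3 = 0.60505
Material balance + equilibrium reduce to Σ zᵢ(Kᵢ−1)/(1+V/F(Kᵢ−1)) = 0.
Feasibility: ΣzᵢKᵢ = 1.044, Σzᵢ/Kᵢ = 1.272 — both > 1, two phases present.
Binary case is linear: z₁(K₁−1)(1+V/F(K₂−1)) + z₂(K₂−1)(1+V/F(K₁−1)) = 0
⇒ V/F = [z₁(K₁−1)+z₂(K₂−1)] / [−(K₁−1)(K₂−1)] = 0.0438/0.3582 = 0.122

V/F = 0.122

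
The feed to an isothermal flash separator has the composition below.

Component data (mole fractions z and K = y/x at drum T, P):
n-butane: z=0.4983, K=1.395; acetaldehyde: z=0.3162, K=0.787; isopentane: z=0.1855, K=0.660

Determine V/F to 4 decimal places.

V/F = 0.6257

Material balance + equilibrium reduce to Σ zᵢ(Kᵢ−1)/(1+V/F(Kᵢ−1)) = 0.
Feasibility: ΣzᵢKᵢ = 1.0664, Σzᵢ/Kᵢ = 1.0400 — both > 1, two phases present.
Newton iteration, V/F⁰ = 0.31:
  V/F = 0.3100: g = 0.03274, g' = -0.1049 → V/F = 0.6220
  V/F = 0.6220: g = 0.00039, g' = -0.1037 → V/F = 0.6257
Converged at V/F = 0.6257.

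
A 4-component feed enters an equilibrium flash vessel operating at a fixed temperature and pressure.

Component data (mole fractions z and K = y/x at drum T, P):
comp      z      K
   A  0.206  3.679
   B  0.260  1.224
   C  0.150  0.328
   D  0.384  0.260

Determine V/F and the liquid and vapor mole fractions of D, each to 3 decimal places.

V/F = 0.167, x_D = 0.438, y_D = 0.114

Rachford–Rice: g(V/F) = Σ zᵢ(Kᵢ−1)/(1+V/F(Kᵢ−1)) = 0.
g(0) = ΣzᵢKᵢ − 1 = 0.225 and g(1) = 1 − Σzᵢ/Kᵢ = -1.203, so a root lies in (0, 1).
Newton–Raphson from V/F = 0.5:
  V/F = 0.500: g = -0.3146, g' = -0.964 → V/F = 0.174
  V/F = 0.174: g = -0.0075, g' = -1.064 → V/F = 0.167
Converged at V/F = 0.167.
Compositions from xᵢ = zᵢ/(1+V/F(Kᵢ−1)), yᵢ = Kᵢxᵢ:
  A: x = 0.142, y = 0.524
  B: x = 0.251, y = 0.307
  C: x = 0.169, y = 0.055
  D: x = 0.438, y = 0.114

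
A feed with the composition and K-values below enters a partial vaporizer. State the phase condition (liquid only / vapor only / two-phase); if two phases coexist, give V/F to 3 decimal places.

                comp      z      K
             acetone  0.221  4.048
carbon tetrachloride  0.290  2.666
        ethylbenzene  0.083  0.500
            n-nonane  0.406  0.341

two-phase, V/F = 0.577

ΣzᵢKᵢ = 1.848; Σzᵢ/Kᵢ = 1.520.
Both exceed 1, so a two-phase solution exists.
Material balance + equilibrium reduce to Σ zᵢ(Kᵢ−1)/(1+ψ(Kᵢ−1)) = 0.
Iterate (Newton) starting at ψ = 0.5:
  ψ = 0.500: g = 0.0761, g' = -0.991 → ψ = 0.577
Converged at ψ = 0.577.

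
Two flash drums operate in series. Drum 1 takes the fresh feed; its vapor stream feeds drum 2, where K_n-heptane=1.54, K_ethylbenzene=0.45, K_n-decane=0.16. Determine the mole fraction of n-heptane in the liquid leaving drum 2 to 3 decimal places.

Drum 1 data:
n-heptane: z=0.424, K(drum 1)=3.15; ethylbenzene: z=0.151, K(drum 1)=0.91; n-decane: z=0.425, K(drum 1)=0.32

x_n-heptane (drum 2) = 0.574

Drum 1:
Newton–Raphson from ψ₁ = 0.45:
  ψ₁ = 0.450: g = 0.0327, g' = -0.916 → ψ₁ = 0.486
Converged at ψ₁ = 0.486.
Drum-1 compositions:
  n-heptane: x = 0.207, y = 0.653
  ethylbenzene: x = 0.158, y = 0.144
  n-decane: x = 0.635, y = 0.203
Drum-2 feed = drum-1 vapor: z₂ = (0.6532, 0.1437, 0.2031).
Drum 2:
Rachford–Rice: g(ψ₂) = Σ zᵢ(Kᵢ−1)/(1+ψ₂(Kᵢ−1)) = 0.
g(0) = ΣzᵢKᵢ − 1 = 0.103 and g(1) = 1 − Σzᵢ/Kᵢ = -1.013, so a root lies in (0, 1).
Newton–Raphson from ψ₂ = 0.5:
  ψ₂ = 0.500: g = -0.1254, g' = -0.627 → ψ₂ = 0.300
  ψ₂ = 0.300: g = -0.0191, g' = -0.459 → ψ₂ = 0.258
  ψ₂ = 0.258: g = -0.0004, g' = -0.439 → ψ₂ = 0.257
Converged at ψ₂ = 0.257.
  n-heptane: x = 0.574, y = 0.883
  ethylbenzene: x = 0.167, y = 0.075
  n-decane: x = 0.259, y = 0.041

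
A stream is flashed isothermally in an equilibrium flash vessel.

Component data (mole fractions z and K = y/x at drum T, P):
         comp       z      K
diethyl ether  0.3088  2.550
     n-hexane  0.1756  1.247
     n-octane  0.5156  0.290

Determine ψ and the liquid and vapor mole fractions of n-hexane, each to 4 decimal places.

ψ = 0.1751, x_n-hexane = 0.1683, y_n-hexane = 0.2099

Material balance + equilibrium reduce to Σ zᵢ(Kᵢ−1)/(1+ψ(Kᵢ−1)) = 0.
g(0) = ΣzᵢKᵢ − 1 = 0.1559 and g(1) = 1 − Σzᵢ/Kᵢ = -1.0398, so a root lies in (0, 1).
Newton–Raphson from ψ = 0.5:
  ψ = 0.5000: g = -0.25930, g' = -0.8687 → ψ = 0.2015
  ψ = 0.2015: g = -0.02116, g' = -0.7944 → ψ = 0.1749
  ψ = 0.1749: g = 0.00017, g' = -0.8079 → ψ = 0.1751
Converged at ψ = 0.1751.
Compositions from xᵢ = zᵢ/(1+ψ(Kᵢ−1)), yᵢ = Kᵢxᵢ:
  diethyl ether: x = 0.2429, y = 0.6194
  n-hexane: x = 0.1683, y = 0.2099
  n-octane: x = 0.5888, y = 0.1708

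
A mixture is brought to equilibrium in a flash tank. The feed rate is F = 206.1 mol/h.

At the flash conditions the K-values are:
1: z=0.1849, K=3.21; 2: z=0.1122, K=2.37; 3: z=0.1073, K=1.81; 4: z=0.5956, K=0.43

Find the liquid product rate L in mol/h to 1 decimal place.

L = 140.1 mol/h

Let ψ = V/F and solve Σ zᵢ(Kᵢ−1)/(1+ψ(Kᵢ−1)) = 0.
Check two-phase: ΣzᵢKᵢ = 1.3098 > 1 and Σzᵢ/Kᵢ = 1.5493 > 1, so g(0) = 0.3098 > 0 and g(1) = -0.5493 < 0.
Iterate (Newton) starting at ψ = 0.5:
  ψ = 0.5000: g = -0.12761, g' = -0.6922 → ψ = 0.3156
  ψ = 0.3156: g = 0.00327, g' = -0.7484 → ψ = 0.3200
Converged at ψ = 0.3200.
Then V = ψ·F = 0.3200·206.1 = 66.0 mol/h and L = F − V = 140.1 mol/h.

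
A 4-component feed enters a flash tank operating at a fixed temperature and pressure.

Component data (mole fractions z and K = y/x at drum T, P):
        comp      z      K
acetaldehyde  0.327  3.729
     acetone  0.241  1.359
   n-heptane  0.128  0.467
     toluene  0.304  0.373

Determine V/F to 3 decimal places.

Rachford–Rice: g(V/F) = Σ zᵢ(Kᵢ−1)/(1+V/F(Kᵢ−1)) = 0.
g(0) = ΣzᵢKᵢ − 1 = 0.720 and g(1) = 1 − Σzᵢ/Kᵢ = -0.354, so a root lies in (0, 1).
Newton–Raphson from V/F = 0.5:
  V/F = 0.500: g = 0.0801, g' = -0.779 → V/F = 0.603
  V/F = 0.603: g = 0.0016, g' = -0.757 → V/F = 0.605
Converged at V/F = 0.605.

V/F = 0.605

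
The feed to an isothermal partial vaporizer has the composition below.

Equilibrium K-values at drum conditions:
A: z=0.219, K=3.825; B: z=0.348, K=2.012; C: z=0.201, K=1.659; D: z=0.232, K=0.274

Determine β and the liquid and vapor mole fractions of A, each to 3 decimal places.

Material balance + equilibrium reduce to Σ zᵢ(Kᵢ−1)/(1+β(Kᵢ−1)) = 0.
g(0) = ΣzᵢKᵢ − 1 = 0.935 and g(1) = 1 − Σzᵢ/Kᵢ = -0.198, so a root lies in (0, 1).
Newton iteration, β⁰ = 0.5:
  β = 0.500: g = 0.3255, g' = -0.808 → β = 0.903
  β = 0.903: g = -0.0474, g' = -1.300 → β = 0.866
  β = 0.866: g = -0.0024, g' = -1.172 → β = 0.864
Converged at β = 0.864.
Compositions from xᵢ = zᵢ/(1+β(Kᵢ−1)), yᵢ = Kᵢxᵢ:
  A: x = 0.064, y = 0.243
  B: x = 0.186, y = 0.374
  C: x = 0.128, y = 0.212
  D: x = 0.623, y = 0.171

β = 0.864, x_A = 0.064, y_A = 0.243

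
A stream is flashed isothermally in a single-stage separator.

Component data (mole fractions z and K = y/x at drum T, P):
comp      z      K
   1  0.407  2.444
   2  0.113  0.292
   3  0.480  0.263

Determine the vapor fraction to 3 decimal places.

Let ψ = V/F and solve Σ zᵢ(Kᵢ−1)/(1+ψ(Kᵢ−1)) = 0.
Feasibility: ΣzᵢKᵢ = 1.154, Σzᵢ/Kᵢ = 2.379 — both > 1, two phases present.
Iterate (Newton) starting at ψ = 0.36:
  ψ = 0.360: g = -0.2022, g' = -0.952 → ψ = 0.148
  ψ = 0.148: g = -0.0019, g' = -0.975 → ψ = 0.146
Converged at ψ = 0.146.

ψ = 0.146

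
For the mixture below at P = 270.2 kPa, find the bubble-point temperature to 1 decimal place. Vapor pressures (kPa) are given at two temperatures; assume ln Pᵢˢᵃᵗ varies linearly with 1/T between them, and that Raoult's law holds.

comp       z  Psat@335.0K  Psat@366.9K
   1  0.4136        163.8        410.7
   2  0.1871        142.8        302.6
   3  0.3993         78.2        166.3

Bubble-point temperature: ΣzᵢPᵢˢᵃᵗ(T) = P. Interpolate ln Pᵢˢᵃᵗ = aᵢ + bᵢ/T.
  T = 335.0 K: ΣzᵢPᵢˢᵃᵗ = 125.69 kPa
  T = 366.9 K: ΣzᵢPᵢˢᵃᵗ = 292.89 kPa
  T = 350.9 K: ΣzᵢPᵢˢᵃᵗ = 195.17 kPa
  T = 358.9 K: ΣzᵢPᵢˢᵃᵗ = 240.12 kPa
  T = 362.9 K: ΣzᵢPᵢˢᵃᵗ = 265.47 kPa
  T = 364.9 K: ΣzᵢPᵢˢᵃᵗ = 278.91 kPa
Interpolating between 362.9 K and 364.9 K gives T ≈ 363.6 K.

T = 363.6 K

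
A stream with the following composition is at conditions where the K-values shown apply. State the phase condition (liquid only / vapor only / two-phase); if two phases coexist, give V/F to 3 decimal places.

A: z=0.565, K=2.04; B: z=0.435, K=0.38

two-phase, V/F = 0.493

ΣzᵢKᵢ = 1.318; Σzᵢ/Kᵢ = 1.422.
Both exceed 1, so a two-phase solution exists.
Material balance + equilibrium reduce to Σ zᵢ(Kᵢ−1)/(1+ψ(Kᵢ−1)) = 0.
Binary case is linear: z₁(K₁−1)(1+ψ(K₂−1)) + z₂(K₂−1)(1+ψ(K₁−1)) = 0
⇒ ψ = [z₁(K₁−1)+z₂(K₂−1)] / [−(K₁−1)(K₂−1)] = 0.3179/0.6448 = 0.493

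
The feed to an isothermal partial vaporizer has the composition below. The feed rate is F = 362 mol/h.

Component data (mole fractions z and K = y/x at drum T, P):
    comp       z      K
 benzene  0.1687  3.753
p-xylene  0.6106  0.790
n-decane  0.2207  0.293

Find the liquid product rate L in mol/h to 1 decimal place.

L = 297.6 mol/h

Rachford–Rice: g(V/F) = Σ zᵢ(Kᵢ−1)/(1+V/F(Kᵢ−1)) = 0.
Check two-phase: ΣzᵢKᵢ = 1.1802 > 1 and Σzᵢ/Kᵢ = 1.5711 > 1, so g(0) = 0.1802 > 0 and g(1) = -0.5711 < 0.
Newton iteration, V/F⁰ = 0.62:
  V/F = 0.6200: g = -0.25365, g' = -0.5598 → V/F = 0.1669
  V/F = 0.1669: g = 0.00844, g' = -0.7710 → V/F = 0.1778
  V/F = 0.1778: g = 0.00012, g' = -0.7496 → V/F = 0.1780
Converged at V/F = 0.1780.
Then V = V/F·F = 0.1780·362 = 64.4 mol/h and L = F − V = 297.6 mol/h.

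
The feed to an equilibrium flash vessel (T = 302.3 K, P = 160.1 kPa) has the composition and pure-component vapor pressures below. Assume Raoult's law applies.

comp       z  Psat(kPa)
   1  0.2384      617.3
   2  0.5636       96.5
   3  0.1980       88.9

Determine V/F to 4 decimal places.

Raoult's law: Kᵢ = Pᵢˢᵃᵗ/P = Pᵢˢᵃᵗ/160.1.
  K_1 = 617.3/160.1 = 3.855715, K_2 = 96.5/160.1 = 0.602748, K_3 = 88.9/160.1 = 0.555278
Rachford–Rice: g(V/F) = Σ zᵢ(Kᵢ−1)/(1+V/F(Kᵢ−1)) = 0.
Check two-phase: ΣzᵢKᵢ = 1.3689 > 1 and Σzᵢ/Kᵢ = 1.3535 > 1, so g(0) = 0.3689 > 0 and g(1) = -0.3535 < 0.
Newton–Raphson from V/F = 0.44:
  V/F = 0.4400: g = -0.07909, g' = -0.5730 → V/F = 0.3020
  V/F = 0.3020: g = 0.00944, g' = -0.7276 → V/F = 0.3149
  V/F = 0.3149: g = 0.00013, g' = -0.7081 → V/F = 0.3151
Converged at V/F = 0.3151.

V/F = 0.3151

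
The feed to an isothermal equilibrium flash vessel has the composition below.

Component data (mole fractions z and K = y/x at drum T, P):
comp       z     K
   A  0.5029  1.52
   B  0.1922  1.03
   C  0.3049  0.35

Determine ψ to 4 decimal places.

Material balance + equilibrium reduce to Σ zᵢ(Kᵢ−1)/(1+ψ(Kᵢ−1)) = 0.
Check two-phase: ΣzᵢKᵢ = 1.0691 > 1 and Σzᵢ/Kᵢ = 1.3886 > 1, so g(0) = 0.0691 > 0 and g(1) = -0.3886 < 0.
Iterate (Newton) starting at ψ = 0.5:
  ψ = 0.5000: g = -0.08038, g' = -0.3686 → ψ = 0.2819
  ψ = 0.2819: g = -0.00885, g' = -0.2967 → ψ = 0.2521
  ψ = 0.2521: g = -0.00009, g' = -0.2907 → ψ = 0.2517
Converged at ψ = 0.2517.

ψ = 0.2517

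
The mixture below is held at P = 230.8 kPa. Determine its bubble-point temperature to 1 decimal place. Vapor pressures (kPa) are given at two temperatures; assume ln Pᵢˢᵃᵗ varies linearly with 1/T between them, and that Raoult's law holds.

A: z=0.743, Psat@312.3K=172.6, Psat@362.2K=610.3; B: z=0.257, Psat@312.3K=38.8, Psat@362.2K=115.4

T = 331.0 K

Bubble-point temperature: ΣzᵢPᵢˢᵃᵗ(T) = P. Interpolate ln Pᵢˢᵃᵗ = aᵢ + bᵢ/T.
  T = 312.3 K: ΣzᵢPᵢˢᵃᵗ = 138.21 kPa
  T = 362.2 K: ΣzᵢPᵢˢᵃᵗ = 483.11 kPa
  T = 337.2 K: ΣzᵢPᵢˢᵃᵗ = 270.25 kPa
  T = 324.8 K: ΣzᵢPᵢˢᵃᵗ = 196.02 kPa
  T = 331.0 K: ΣzᵢPᵢˢᵃᵗ = 230.85 kPa
  T = 327.9 K: ΣzᵢPᵢˢᵃᵗ = 212.88 kPa
  T = 329.4 K: ΣzᵢPᵢˢᵃᵗ = 221.44 kPa
Interpolating between 329.4 K and 331.0 K gives T ≈ 331.0 K.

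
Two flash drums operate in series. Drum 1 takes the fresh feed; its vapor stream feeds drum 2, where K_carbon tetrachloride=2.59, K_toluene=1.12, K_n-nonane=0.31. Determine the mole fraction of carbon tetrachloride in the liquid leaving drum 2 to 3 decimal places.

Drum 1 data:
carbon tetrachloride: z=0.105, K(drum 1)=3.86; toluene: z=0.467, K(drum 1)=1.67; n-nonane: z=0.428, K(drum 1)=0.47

x_carbon tetrachloride (drum 2) = 0.110

Drum 1:
Newton iteration, ψ₁⁰ = 0.5:
  ψ₁ = 0.500: g = 0.0493, g' = -0.486 → ψ₁ = 0.602
Converged at ψ₁ = 0.602.
Drum-1 compositions:
  carbon tetrachloride: x = 0.039, y = 0.149
  toluene: x = 0.333, y = 0.556
  n-nonane: x = 0.629, y = 0.295
Drum-2 feed = drum-1 vapor: z₂ = (0.1489, 0.5556, 0.2955).
Drum 2:
Newton–Raphson from ψ₂ = 0.53:
  ψ₂ = 0.530: g = -0.1303, g' = -0.468 → ψ₂ = 0.251
  ψ₂ = 0.251: g = -0.0128, g' = -0.406 → ψ₂ = 0.220
Converged at ψ₂ = 0.220.
  carbon tetrachloride: x = 0.110, y = 0.286
  toluene: x = 0.541, y = 0.606
  n-nonane: x = 0.348, y = 0.108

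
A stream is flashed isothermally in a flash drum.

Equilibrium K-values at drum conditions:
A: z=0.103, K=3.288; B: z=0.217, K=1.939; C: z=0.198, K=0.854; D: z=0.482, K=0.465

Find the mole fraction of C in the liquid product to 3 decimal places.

Material balance + equilibrium reduce to Σ zᵢ(Kᵢ−1)/(1+V/F(Kᵢ−1)) = 0.
g(0) = ΣzᵢKᵢ − 1 = 0.153 and g(1) = 1 − Σzᵢ/Kᵢ = -0.412, so a root lies in (0, 1).
Newton–Raphson from V/F = 0.37:
  V/F = 0.370: g = -0.0732, g' = -0.483 → V/F = 0.218
  V/F = 0.218: g = 0.0044, g' = -0.553 → V/F = 0.226
Converged at V/F = 0.226.
Compositions from xᵢ = zᵢ/(1+V/F(Kᵢ−1)), yᵢ = Kᵢxᵢ:
  A: x = 0.068, y = 0.223
  B: x = 0.179, y = 0.347
  C: x = 0.205, y = 0.175
  D: x = 0.548, y = 0.255

x_C = 0.205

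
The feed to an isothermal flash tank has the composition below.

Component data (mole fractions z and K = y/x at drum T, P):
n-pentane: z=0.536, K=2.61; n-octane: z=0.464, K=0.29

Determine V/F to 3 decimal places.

Material balance + equilibrium reduce to Σ zᵢ(Kᵢ−1)/(1+V/F(Kᵢ−1)) = 0.
Check two-phase: ΣzᵢKᵢ = 1.534 > 1 and Σzᵢ/Kᵢ = 1.805 > 1, so g(0) = 0.534 > 0 and g(1) = -0.805 < 0.
Binary case is linear: z₁(K₁−1)(1+V/F(K₂−1)) + z₂(K₂−1)(1+V/F(K₁−1)) = 0
⇒ V/F = [z₁(K₁−1)+z₂(K₂−1)] / [−(K₁−1)(K₂−1)] = 0.5335/1.1431 = 0.467

V/F = 0.467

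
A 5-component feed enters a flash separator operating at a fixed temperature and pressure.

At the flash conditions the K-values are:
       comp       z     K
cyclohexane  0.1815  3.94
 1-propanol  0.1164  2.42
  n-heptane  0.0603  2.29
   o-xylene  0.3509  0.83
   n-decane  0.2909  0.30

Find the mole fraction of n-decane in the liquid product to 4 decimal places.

x_n-decane = 0.4356

Material balance + equilibrium reduce to Σ zᵢ(Kᵢ−1)/(1+V/F(Kᵢ−1)) = 0.
Check two-phase: ΣzᵢKᵢ = 1.5134 > 1 and Σzᵢ/Kᵢ = 1.5129 > 1, so g(0) = 0.5134 > 0 and g(1) = -0.5129 < 0.
Newton–Raphson from V/F = 0.5:
  V/F = 0.5000: g = -0.01849, g' = -0.7240 → V/F = 0.4745
Converged at V/F = 0.4745.
Compositions from xᵢ = zᵢ/(1+V/F(Kᵢ−1)), yᵢ = Kᵢxᵢ:
  cyclohexane: x = 0.0758, y = 0.2986
  1-propanol: x = 0.0695, y = 0.1683
  n-heptane: x = 0.0374, y = 0.0857
  o-xylene: x = 0.3817, y = 0.3168
  n-decane: x = 0.4356, y = 0.1307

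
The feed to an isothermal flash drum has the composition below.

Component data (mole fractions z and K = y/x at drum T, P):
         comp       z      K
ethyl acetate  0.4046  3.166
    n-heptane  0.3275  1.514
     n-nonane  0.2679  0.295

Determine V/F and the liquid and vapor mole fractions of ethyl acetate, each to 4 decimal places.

Rachford–Rice: g(V/F) = Σ zᵢ(Kᵢ−1)/(1+V/F(Kᵢ−1)) = 0.
Check two-phase: ΣzᵢKᵢ = 1.8558 > 1 and Σzᵢ/Kᵢ = 1.2522 > 1, so g(0) = 0.8558 > 0 and g(1) = -0.2522 < 0.
Iterate (Newton) starting at V/F = 0.6:
  V/F = 0.6000: g = 0.18242, g' = -0.8094 → V/F = 0.8254
  V/F = 0.8254: g = -0.01916, g' = -1.0486 → V/F = 0.8071
  V/F = 0.8071: g = -0.00035, g' = -1.0114 → V/F = 0.8068
Converged at V/F = 0.8068.
Compositions from xᵢ = zᵢ/(1+V/F(Kᵢ−1)), yᵢ = Kᵢxᵢ:
  ethyl acetate: x = 0.1473, y = 0.4662
  n-heptane: x = 0.2315, y = 0.3505
  n-nonane: x = 0.6212, y = 0.1833

V/F = 0.8068, x_ethyl acetate = 0.1473, y_ethyl acetate = 0.4662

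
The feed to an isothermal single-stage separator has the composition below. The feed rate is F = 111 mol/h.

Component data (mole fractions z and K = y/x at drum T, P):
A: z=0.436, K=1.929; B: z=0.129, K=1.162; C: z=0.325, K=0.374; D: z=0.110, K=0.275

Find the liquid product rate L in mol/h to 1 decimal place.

Let ψ = V/F and solve Σ zᵢ(Kᵢ−1)/(1+ψ(Kᵢ−1)) = 0.
g(0) = ΣzᵢKᵢ − 1 = 0.143 and g(1) = 1 − Σzᵢ/Kᵢ = -0.606, so a root lies in (0, 1).
Newton–Raphson from ψ = 0.45:
  ψ = 0.450: g = -0.0965, g' = -0.564 → ψ = 0.279
  ψ = 0.279: g = -0.0048, g' = -0.518 → ψ = 0.270
Converged at ψ = 0.270.
Then V = ψ·F = 0.2697·111 = 29.9 mol/h and L = F − V = 81.1 mol/h.

L = 81.1 mol/h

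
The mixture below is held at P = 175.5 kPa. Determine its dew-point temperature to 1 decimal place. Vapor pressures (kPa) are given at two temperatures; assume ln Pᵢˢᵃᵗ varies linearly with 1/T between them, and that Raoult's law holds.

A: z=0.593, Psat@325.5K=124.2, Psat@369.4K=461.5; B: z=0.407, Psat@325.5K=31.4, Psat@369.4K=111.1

Dew-point temperature: Σzᵢ·P/Pᵢˢᵃᵗ(T) = 1. Interpolate ln Pᵢˢᵃᵗ = aᵢ + bᵢ/T.
  T = 325.5 K: ΣzᵢP/Pᵢˢᵃᵗ = 3.1127
  T = 369.4 K: ΣzᵢP/Pᵢˢᵃᵗ = 0.8684
  T = 347.4 K: ΣzᵢP/Pᵢˢᵃᵗ = 1.5814
  T = 358.4 K: ΣzᵢP/Pᵢˢᵃᵗ = 1.1611
  T = 363.9 K: ΣzᵢP/Pᵢˢᵃᵗ = 1.0020
  T = 366.6 K: ΣzᵢP/Pᵢˢᵃᵗ = 0.9335
Interpolating between 363.9 K and 366.6 K gives T ≈ 364.0 K.

T = 364.0 K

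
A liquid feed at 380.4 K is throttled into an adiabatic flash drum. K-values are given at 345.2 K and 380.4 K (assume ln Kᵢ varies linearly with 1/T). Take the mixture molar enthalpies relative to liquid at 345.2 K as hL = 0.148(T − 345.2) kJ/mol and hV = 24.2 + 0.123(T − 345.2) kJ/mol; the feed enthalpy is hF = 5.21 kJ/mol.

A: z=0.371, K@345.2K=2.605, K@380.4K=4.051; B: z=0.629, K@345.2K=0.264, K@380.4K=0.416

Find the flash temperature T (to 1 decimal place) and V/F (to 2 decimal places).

Adiabatic flash: solve Rachford–Rice at each trial T, then check hF = ψ·hV(T) + (1−ψ)·hL(T).
  T = 345.2 K: K = (2.605, 0.264), RR gives ψ = 0.112, H_out = 2.715 kJ/mol
  T = 380.4 K: K = (4.051, 0.416), RR gives ψ = 0.429, H_out = 15.216 kJ/mol
  T = 362.8 K: K = (3.283, 0.335), RR gives ψ = 0.283, H_out = 9.317 kJ/mol
  T = 354.0 K: K = (2.933, 0.298), RR gives ψ = 0.203, H_out = 6.178 kJ/mol
  T = 349.6 K: K = (2.766, 0.281), RR gives ψ = 0.160, H_out = 4.500 kJ/mol
  T = 351.8 K: K = (2.849, 0.289), RR gives ψ = 0.182, H_out = 5.350 kJ/mol
Linear interpolation between T = 349.6 (H_out = 4.500) and T = 351.8 (H_out = 5.350) on hF = 5.21 gives T ≈ 351.4 K, at which ψ = 0.18.

T = 351.4 K, V/F = 0.18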